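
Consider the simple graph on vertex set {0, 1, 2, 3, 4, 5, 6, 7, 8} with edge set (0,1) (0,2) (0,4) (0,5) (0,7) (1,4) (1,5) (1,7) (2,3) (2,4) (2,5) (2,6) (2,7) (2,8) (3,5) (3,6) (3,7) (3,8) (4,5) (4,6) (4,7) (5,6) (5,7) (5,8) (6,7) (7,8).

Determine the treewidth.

4

A width-4 tree decomposition is:
Bags: B1 = {0, 2, 4, 5, 7}  B2 = {2, 4, 5, 6, 7}  B3 = {2, 3, 5, 6, 7}  B4 = {2, 3, 5, 7, 8}  B5 = {0, 1, 4, 5, 7}
Tree: B1–B2, B2–B3, B3–B4, B1–B5
Each bag holds 5 vertices, so the decomposition has width 4, which upper-bounds the treewidth. For the lower bound, the 5 vertices {0, 1, 4, 5, 7} are pairwise adjacent, and any tree decomposition puts a clique entirely inside one bag — forcing width ≥ 4. Combining the bounds, tw(G) = 4.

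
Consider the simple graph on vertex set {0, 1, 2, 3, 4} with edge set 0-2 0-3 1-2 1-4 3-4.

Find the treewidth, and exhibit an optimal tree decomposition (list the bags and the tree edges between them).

Treewidth 2.
Bags: B1 = {0, 2, 3}  B2 = {1, 2, 3}  B3 = {1, 3, 4}
Tree: B1–B2, B2–B3

Every bag has size at most 3, so the width is 3 − 1 = 2 and tw(G) ≤ 2. The edges 3–0–2–1–4–3 form a cycle, so G is not a tree and its treewidth is at least 2. The upper and lower bounds meet at 2, so that is the treewidth.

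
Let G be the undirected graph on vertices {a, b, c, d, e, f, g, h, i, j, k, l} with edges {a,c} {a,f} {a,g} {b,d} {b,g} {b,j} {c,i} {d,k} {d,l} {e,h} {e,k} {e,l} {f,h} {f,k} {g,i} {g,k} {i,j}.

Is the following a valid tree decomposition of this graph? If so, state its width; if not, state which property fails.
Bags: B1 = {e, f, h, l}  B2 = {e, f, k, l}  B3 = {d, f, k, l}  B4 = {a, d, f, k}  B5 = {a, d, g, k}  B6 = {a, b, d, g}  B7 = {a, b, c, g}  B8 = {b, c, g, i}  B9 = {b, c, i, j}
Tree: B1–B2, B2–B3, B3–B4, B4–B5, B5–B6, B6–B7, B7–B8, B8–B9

Vertex coverage: the bags together contain {a, b, c, d, e, f, g, h, i, j, k, l}, the full vertex set. Edge coverage: each edge of G has both endpoints in at least one bag. Running intersection: for every vertex, the bags containing it form a connected subtree. All three properties hold, so this is a valid tree decomposition of width max|bag| − 1 = 3, and hence tw(G) ≤ 3.

Yes; width 3.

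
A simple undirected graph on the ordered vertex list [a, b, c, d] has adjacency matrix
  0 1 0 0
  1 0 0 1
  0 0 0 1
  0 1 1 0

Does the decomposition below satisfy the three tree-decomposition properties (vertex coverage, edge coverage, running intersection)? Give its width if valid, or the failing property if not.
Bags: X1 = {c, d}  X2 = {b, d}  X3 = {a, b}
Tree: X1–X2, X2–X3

Yes; width 1.

Every vertex of G appears in some bag (union = {a, b, c, d}); every edge is covered by a bag; and for each vertex v the set of bags containing v is connected in the bag tree. The decomposition is therefore valid. The largest bag has 2 vertices, so the width is 1.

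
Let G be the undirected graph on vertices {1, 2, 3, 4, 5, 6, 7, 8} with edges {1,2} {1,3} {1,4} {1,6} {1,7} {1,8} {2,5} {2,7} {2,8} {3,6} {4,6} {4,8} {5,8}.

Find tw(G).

2

A width-2 tree decomposition is:
Bags: B1 = {1, 4, 8}  B2 = {1, 4, 6}  B3 = {1, 2, 8}  B4 = {1, 2, 7}  B5 = {1, 3, 6}  B6 = {2, 5, 8}
Tree: B1–B2, B1–B3, B3–B4, B2–B5, B3–B6
The largest bag has 3 vertices, giving width 2; this decomposition certifies tw(G) ≤ 2. On the other hand G contains the 3-clique {1, 2, 8}. A clique must lie in a single bag of any decomposition, so no decomposition can have width below 2. The upper and lower bounds meet at 2, so that is the treewidth.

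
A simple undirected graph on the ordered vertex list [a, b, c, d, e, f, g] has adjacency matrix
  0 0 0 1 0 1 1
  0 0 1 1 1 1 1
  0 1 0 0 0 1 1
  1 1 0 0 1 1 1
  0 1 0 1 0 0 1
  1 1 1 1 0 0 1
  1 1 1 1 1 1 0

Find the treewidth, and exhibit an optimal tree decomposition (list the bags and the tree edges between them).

Treewidth 3.
Bags: B1 = {b, d, f, g}  B2 = {a, d, f, g}  B3 = {b, d, e, g}  B4 = {b, c, f, g}
Tree: B1–B2, B1–B3, B1–B4

Each bag holds 4 vertices, so the decomposition has width 3, which upper-bounds the treewidth. On the other hand G contains the 4-clique {b, d, e, g}. A clique must lie in a single bag of any decomposition, so no decomposition can have width below 3. Hence tw(G) = 3 exactly.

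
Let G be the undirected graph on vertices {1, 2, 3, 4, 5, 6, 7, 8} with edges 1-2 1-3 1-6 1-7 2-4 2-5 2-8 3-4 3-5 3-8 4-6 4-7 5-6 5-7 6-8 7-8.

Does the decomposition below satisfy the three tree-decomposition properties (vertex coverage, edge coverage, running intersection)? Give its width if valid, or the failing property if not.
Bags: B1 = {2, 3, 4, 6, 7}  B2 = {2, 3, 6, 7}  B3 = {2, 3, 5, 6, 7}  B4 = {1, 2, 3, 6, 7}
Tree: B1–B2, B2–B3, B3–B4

A tree decomposition must satisfy three properties: every vertex lies in some bag; for every edge, both endpoints lie together in some bag; and for every vertex, the bags containing it form a connected subtree. Here vertex 8 appears in no bag, so the decomposition is invalid.

No — vertex 8 appears in no bag.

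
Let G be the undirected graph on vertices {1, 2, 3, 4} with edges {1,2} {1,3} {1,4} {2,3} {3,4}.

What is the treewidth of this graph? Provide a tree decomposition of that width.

The largest bag has 3 vertices, giving width 2; this decomposition certifies tw(G) ≤ 2. Conversely, {1, 2, 3} is a clique of size 3, and the vertices of any clique must share a bag in every tree decomposition; so some bag has ≥ 3 vertices and tw(G) ≥ 2. Combining the bounds, tw(G) = 2.

Treewidth 2.
Bags: B1 = {1, 3, 4}  B2 = {1, 2, 3}
Tree: B1–B2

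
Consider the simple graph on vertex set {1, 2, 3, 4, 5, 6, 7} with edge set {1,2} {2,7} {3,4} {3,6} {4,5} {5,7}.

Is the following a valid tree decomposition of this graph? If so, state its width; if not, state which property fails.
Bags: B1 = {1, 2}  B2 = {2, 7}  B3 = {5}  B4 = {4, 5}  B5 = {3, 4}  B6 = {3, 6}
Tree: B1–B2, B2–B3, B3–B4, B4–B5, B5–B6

A tree decomposition must satisfy three properties: every vertex lies in some bag; for every edge, both endpoints lie together in some bag; and for every vertex, the bags containing it form a connected subtree. Here edge (7,5) lies in no bag, so the decomposition is invalid.

No — edge (7,5) lies in no bag.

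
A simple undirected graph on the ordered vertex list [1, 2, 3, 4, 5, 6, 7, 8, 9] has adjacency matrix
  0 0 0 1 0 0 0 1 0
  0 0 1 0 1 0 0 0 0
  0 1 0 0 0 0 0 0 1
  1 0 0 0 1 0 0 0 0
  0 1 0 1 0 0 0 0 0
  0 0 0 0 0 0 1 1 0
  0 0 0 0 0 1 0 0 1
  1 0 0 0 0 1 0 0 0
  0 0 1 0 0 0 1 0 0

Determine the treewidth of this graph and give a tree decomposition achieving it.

Treewidth 2.
One such decomposition:
Bags: B1 = {6, 7, 8}  B2 = {1, 7, 8}  B3 = {1, 4, 7}  B4 = {4, 5, 7}  B5 = {2, 5, 7}  B6 = {2, 3, 7}  B7 = {3, 7, 9}
Tree: B1–B2, B2–B3, B3–B4, B4–B5, B5–B6, B6–B7

Every bag has size at most 3, so the width is 3 − 1 = 2 and tw(G) ≤ 2. For the lower bound, G contains the cycle 7–6–8–1–4–5–2–3–9–7, so G is not a forest; only forests have treewidth ≤ 1, hence tw(G) ≥ 2. The upper and lower bounds meet at 2, so that is the treewidth.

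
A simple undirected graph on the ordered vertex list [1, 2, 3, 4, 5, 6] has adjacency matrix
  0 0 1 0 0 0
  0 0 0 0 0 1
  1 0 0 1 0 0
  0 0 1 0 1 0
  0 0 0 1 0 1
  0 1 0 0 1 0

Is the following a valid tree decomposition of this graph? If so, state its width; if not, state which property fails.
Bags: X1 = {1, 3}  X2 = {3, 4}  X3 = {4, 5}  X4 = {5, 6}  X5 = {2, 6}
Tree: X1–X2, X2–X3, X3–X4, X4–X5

Yes; width 1.

Vertex coverage: the bags together contain {1, 2, 3, 4, 5, 6}, the full vertex set. Edge coverage: each edge of G has both endpoints in at least one bag. Running intersection: for every vertex, the bags containing it form a connected subtree. All three properties hold, so this is a valid tree decomposition of width max|bag| − 1 = 1, and hence tw(G) ≤ 1.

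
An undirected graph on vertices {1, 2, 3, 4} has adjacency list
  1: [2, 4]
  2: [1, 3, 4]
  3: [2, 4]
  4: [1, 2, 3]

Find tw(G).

2

A width-2 tree decomposition is:
Bags: B1 = {2, 3, 4}  B2 = {1, 2, 4}
Tree: B1–B2
Every bag has size at most 3, so the width is 3 − 1 = 2 and tw(G) ≤ 2. Conversely, {1, 2, 4} is a clique of size 3, and the vertices of any clique must share a bag in every tree decomposition; so some bag has ≥ 3 vertices and tw(G) ≥ 2. Combining the bounds, tw(G) = 2.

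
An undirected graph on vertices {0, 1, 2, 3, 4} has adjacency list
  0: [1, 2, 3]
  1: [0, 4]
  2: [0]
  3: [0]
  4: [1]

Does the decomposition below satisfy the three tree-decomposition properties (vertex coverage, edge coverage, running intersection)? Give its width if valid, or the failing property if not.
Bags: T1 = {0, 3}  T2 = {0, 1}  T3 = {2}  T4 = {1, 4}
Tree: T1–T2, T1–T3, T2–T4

A tree decomposition must satisfy three properties: every vertex lies in some bag; for every edge, both endpoints lie together in some bag; and for every vertex, the bags containing it form a connected subtree. Here edge (0,2) lies in no bag, so the decomposition is invalid.

No — edge (0,2) lies in no bag.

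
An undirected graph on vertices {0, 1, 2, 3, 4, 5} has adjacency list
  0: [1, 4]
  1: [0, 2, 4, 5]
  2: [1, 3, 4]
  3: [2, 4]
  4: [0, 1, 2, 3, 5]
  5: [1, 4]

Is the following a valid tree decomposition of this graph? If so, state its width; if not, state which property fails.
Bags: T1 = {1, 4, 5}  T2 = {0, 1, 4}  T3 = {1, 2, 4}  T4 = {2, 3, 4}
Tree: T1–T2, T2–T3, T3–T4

Checking the three conditions: (i) the bags cover all of {0, 1, 2, 3, 4, 5}; (ii) for each edge, some bag contains both endpoints; (iii) the bags containing any fixed vertex form a subtree. All hold, so the decomposition is valid with width 3 − 1 = 2.

Yes; width 2.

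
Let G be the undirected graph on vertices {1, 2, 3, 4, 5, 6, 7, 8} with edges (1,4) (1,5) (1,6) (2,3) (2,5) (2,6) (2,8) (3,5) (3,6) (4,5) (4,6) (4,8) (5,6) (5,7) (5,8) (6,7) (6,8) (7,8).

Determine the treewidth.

3

A width-3 tree decomposition is:
Bags: B1 = {2, 5, 6, 8}  B2 = {4, 5, 6, 8}  B3 = {1, 4, 5, 6}  B4 = {2, 3, 5, 6}  B5 = {5, 6, 7, 8}
Tree: B1–B2, B2–B3, B1–B4, B1–B5
Each bag holds 4 vertices, so the decomposition has width 3, which upper-bounds the treewidth. On the other hand G contains the 4-clique {2, 5, 6, 8}. A clique must lie in a single bag of any decomposition, so no decomposition can have width below 3. Combining the bounds, tw(G) = 3.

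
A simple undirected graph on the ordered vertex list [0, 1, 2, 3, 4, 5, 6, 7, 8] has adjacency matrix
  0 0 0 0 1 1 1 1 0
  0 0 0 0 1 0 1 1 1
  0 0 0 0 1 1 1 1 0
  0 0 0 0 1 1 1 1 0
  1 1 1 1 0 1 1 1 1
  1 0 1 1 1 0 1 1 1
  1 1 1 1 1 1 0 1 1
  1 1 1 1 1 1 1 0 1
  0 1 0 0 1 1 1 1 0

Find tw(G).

4

A width-4 tree decomposition is:
Bags: B1 = {2, 4, 5, 6, 7}  B2 = {3, 4, 5, 6, 7}  B3 = {4, 5, 6, 7, 8}  B4 = {1, 4, 6, 7, 8}  B5 = {0, 4, 5, 6, 7}
Tree: B1–B2, B2–B3, B3–B4, B2–B5
Every bag has size at most 5, so the width is 5 − 1 = 4 and tw(G) ≤ 4. On the other hand G contains the 5-clique {1, 4, 6, 7, 8}. A clique must lie in a single bag of any decomposition, so no decomposition can have width below 4. The upper and lower bounds meet at 4, so that is the treewidth.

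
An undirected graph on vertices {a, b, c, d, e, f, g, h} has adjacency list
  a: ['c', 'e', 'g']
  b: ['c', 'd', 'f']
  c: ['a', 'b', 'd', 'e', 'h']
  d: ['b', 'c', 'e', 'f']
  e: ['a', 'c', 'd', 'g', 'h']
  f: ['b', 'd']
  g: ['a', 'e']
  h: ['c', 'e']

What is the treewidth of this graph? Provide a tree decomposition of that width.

Treewidth 2.
One such decomposition:
Bags: B1 = {c, d, e}  B2 = {a, c, e}  B3 = {a, e, g}  B4 = {b, c, d}  B5 = {b, d, f}  B6 = {c, e, h}
Tree: B1–B2, B2–B3, B1–B4, B4–B5, B2–B6

The largest bag has 3 vertices, giving width 2; this decomposition certifies tw(G) ≤ 2. Conversely, {a, e, g} is a clique of size 3, and the vertices of any clique must share a bag in every tree decomposition; so some bag has ≥ 3 vertices and tw(G) ≥ 2. Hence tw(G) = 2 exactly.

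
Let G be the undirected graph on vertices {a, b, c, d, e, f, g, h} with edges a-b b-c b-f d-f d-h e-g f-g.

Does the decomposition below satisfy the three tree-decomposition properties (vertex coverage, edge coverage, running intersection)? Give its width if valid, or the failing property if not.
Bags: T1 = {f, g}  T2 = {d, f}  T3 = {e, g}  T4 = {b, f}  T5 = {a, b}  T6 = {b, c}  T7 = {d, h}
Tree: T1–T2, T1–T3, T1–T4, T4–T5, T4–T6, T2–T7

Yes; width 1.

Checking the three conditions: (i) the bags cover all of {a, b, c, d, e, f, g, h}; (ii) for each edge, some bag contains both endpoints; (iii) the bags containing any fixed vertex form a subtree. All hold, so the decomposition is valid with width 2 − 1 = 1.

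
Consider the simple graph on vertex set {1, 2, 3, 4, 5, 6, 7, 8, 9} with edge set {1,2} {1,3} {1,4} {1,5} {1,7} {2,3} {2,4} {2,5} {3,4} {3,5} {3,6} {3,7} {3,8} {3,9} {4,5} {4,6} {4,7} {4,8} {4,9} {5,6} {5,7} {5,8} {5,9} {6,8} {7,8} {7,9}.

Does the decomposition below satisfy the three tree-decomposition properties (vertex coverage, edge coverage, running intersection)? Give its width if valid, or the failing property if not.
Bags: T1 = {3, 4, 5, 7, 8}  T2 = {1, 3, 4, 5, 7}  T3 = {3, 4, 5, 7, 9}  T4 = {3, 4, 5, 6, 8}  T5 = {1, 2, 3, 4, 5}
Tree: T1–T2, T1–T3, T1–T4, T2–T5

Yes; width 4.

Vertex coverage: the bags together contain {1, 2, 3, 4, 5, 6, 7, 8, 9}, the full vertex set. Edge coverage: each edge of G has both endpoints in at least one bag. Running intersection: for every vertex, the bags containing it form a connected subtree. All three properties hold, so this is a valid tree decomposition of width max|bag| − 1 = 4, and hence tw(G) ≤ 4.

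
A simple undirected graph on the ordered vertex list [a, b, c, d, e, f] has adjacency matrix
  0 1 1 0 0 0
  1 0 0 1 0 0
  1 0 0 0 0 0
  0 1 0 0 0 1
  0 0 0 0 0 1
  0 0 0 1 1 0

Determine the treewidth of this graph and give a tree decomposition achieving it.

Each bag holds 2 vertices, so the decomposition has width 1, which upper-bounds the treewidth. Since G has at least one edge (e.g. d–b), it is not an edgeless graph, so tw(G) ≥ 1. Therefore the treewidth is 1.

Treewidth 1.
One optimal decomposition is:
Bags: B1 = {b, d}  B2 = {d, f}  B3 = {a, b}  B4 = {a, c}  B5 = {e, f}
Tree: B1–B2, B1–B3, B3–B4, B2–B5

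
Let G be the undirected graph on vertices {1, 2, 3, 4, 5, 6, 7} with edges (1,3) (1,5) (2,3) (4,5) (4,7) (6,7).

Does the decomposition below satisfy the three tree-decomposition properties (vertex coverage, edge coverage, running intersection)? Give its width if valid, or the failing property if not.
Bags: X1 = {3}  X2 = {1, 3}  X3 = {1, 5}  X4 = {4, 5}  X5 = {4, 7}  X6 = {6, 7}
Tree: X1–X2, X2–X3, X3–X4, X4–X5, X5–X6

A tree decomposition must satisfy three properties: every vertex lies in some bag; for every edge, both endpoints lie together in some bag; and for every vertex, the bags containing it form a connected subtree. Here vertex 2 appears in no bag, so the decomposition is invalid.

No — vertex 2 appears in no bag.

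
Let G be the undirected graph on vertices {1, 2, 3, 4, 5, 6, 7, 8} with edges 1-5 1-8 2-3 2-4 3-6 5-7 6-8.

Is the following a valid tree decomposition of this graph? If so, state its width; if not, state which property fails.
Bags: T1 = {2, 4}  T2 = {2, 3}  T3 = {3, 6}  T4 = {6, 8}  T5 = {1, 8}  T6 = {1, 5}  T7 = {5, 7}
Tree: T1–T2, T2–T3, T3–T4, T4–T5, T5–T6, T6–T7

Checking the three conditions: (i) the bags cover all of {1, 2, 3, 4, 5, 6, 7, 8}; (ii) for each edge, some bag contains both endpoints; (iii) the bags containing any fixed vertex form a subtree. All hold, so the decomposition is valid with width 2 − 1 = 1.

Yes; width 1.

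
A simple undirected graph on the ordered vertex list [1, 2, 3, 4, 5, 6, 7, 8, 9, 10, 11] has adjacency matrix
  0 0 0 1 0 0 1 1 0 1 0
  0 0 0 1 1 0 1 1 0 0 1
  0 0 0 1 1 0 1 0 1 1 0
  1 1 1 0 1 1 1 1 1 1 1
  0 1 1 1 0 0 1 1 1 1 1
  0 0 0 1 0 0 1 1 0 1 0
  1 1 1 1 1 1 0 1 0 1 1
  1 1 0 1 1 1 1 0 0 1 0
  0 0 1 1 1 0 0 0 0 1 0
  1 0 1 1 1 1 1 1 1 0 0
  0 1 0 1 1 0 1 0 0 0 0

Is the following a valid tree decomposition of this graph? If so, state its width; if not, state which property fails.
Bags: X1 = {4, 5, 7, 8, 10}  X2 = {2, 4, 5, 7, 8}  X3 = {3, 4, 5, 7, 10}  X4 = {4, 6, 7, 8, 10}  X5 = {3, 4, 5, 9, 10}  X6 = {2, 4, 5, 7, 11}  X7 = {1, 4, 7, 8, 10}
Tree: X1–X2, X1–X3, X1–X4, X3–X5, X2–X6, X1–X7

Checking the three conditions: (i) the bags cover all of {1, 2, 3, 4, 5, 6, 7, 8, 9, 10, 11}; (ii) for each edge, some bag contains both endpoints; (iii) the bags containing any fixed vertex form a subtree. All hold, so the decomposition is valid with width 5 − 1 = 4.

Yes; width 4.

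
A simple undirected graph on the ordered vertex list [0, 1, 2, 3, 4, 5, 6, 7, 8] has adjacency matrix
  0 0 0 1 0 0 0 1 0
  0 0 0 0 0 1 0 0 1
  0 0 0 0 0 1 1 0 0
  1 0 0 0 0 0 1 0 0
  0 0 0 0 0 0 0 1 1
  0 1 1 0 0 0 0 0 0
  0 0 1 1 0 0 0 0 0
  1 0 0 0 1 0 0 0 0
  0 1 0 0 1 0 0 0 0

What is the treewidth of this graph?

2

A width-2 tree decomposition is:
Bags: B1 = {2, 5, 6}  B2 = {1, 5, 6}  B3 = {1, 6, 8}  B4 = {4, 6, 8}  B5 = {4, 6, 7}  B6 = {0, 6, 7}  B7 = {0, 3, 6}
Tree: B1–B2, B2–B3, B3–B4, B4–B5, B5–B6, B6–B7
Each bag holds 3 vertices, so the decomposition has width 2, which upper-bounds the treewidth. The edges 6–2–5–1–8–4–7–0–3–6 form a cycle, so G is not a tree and its treewidth is at least 2. Therefore the treewidth is 2.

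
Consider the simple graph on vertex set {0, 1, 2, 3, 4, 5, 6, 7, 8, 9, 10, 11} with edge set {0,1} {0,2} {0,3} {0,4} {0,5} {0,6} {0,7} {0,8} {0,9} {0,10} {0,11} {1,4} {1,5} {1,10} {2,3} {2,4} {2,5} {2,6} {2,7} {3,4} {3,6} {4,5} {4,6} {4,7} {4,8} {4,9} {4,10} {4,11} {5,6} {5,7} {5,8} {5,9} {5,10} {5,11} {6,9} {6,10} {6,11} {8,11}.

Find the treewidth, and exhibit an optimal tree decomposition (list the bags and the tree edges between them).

The largest bag has 5 vertices, giving width 4; this decomposition certifies tw(G) ≤ 4. For the lower bound, the 5 vertices {0, 2, 3, 4, 6} are pairwise adjacent, and any tree decomposition puts a clique entirely inside one bag — forcing width ≥ 4. Combining the bounds, tw(G) = 4.

Treewidth 4.
Bags: B1 = {0, 2, 4, 5, 6}  B2 = {0, 4, 5, 6, 10}  B3 = {0, 2, 4, 5, 7}  B4 = {0, 4, 5, 6, 9}  B5 = {0, 2, 3, 4, 6}  B6 = {0, 4, 5, 6, 11}  B7 = {0, 4, 5, 8, 11}  B8 = {0, 1, 4, 5, 10}
Tree: B1–B2, B1–B3, B2–B4, B1–B5, B1–B6, B6–B7, B2–B8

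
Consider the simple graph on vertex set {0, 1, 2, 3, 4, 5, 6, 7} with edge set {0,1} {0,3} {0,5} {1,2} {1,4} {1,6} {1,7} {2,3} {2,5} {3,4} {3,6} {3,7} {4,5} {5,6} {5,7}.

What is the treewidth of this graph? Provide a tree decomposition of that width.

Each bag holds 4 vertices, so the decomposition has width 3, which upper-bounds the treewidth. For the lower bound: the 4 vertex sets {3,4}, {1,2}, {5}, {6} are disjoint, each induces a connected subgraph, and every pair is joined by at least one edge of G. Contracting each set to a single vertex therefore yields K_{4} as a minor, and since treewidth is minor-monotone, tw(G) ≥ tw(K_{4}) = 3. Combining the bounds, tw(G) = 3.

Treewidth 3.
Bags: B1 = {1, 3, 4, 5}  B2 = {1, 2, 3, 5}  B3 = {1, 3, 5, 6}  B4 = {0, 1, 3, 5}  B5 = {1, 3, 5, 7}
Tree: B1–B2, B2–B3, B3–B4, B4–B5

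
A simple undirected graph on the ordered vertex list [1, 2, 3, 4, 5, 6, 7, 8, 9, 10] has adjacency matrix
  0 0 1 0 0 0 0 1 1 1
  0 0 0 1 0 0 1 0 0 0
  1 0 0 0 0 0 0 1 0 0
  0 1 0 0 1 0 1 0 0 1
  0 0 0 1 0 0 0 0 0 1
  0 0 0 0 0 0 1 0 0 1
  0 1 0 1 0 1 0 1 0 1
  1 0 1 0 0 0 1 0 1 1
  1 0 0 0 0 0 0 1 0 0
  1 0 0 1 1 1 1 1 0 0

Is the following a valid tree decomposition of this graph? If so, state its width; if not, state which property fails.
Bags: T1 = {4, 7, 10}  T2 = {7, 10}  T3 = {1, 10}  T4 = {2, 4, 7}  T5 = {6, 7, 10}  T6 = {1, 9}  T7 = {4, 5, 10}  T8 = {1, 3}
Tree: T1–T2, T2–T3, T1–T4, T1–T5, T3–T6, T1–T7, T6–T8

No — vertex 8 appears in no bag.

A tree decomposition must satisfy three properties: every vertex lies in some bag; for every edge, both endpoints lie together in some bag; and for every vertex, the bags containing it form a connected subtree. Here vertex 8 appears in no bag, so the decomposition is invalid.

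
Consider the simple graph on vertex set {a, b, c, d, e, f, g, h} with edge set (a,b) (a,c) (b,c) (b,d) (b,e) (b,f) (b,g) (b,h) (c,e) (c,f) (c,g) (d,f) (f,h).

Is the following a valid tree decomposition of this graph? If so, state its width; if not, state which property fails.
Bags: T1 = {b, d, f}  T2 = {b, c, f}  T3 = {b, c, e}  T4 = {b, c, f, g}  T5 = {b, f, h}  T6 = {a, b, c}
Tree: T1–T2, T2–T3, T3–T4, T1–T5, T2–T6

A tree decomposition must satisfy three properties: every vertex lies in some bag; for every edge, both endpoints lie together in some bag; and for every vertex, the bags containing it form a connected subtree. Here bags containing vertex f are not connected in the tree, so the decomposition is invalid.

No — bags containing vertex f are not connected in the tree.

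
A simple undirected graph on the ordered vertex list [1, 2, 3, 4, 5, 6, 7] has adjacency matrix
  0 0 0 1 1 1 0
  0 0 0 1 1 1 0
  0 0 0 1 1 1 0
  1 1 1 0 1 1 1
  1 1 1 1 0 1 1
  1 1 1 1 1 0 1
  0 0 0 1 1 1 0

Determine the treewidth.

A width-3 tree decomposition is:
Bags: B1 = {1, 4, 5, 6}  B2 = {3, 4, 5, 6}  B3 = {4, 5, 6, 7}  B4 = {2, 4, 5, 6}
Tree: B1–B2, B2–B3, B1–B4
Each bag holds 4 vertices, so the decomposition has width 3, which upper-bounds the treewidth. On the other hand G contains the 4-clique {1, 4, 5, 6}. A clique must lie in a single bag of any decomposition, so no decomposition can have width below 3. The upper and lower bounds meet at 3, so that is the treewidth.

3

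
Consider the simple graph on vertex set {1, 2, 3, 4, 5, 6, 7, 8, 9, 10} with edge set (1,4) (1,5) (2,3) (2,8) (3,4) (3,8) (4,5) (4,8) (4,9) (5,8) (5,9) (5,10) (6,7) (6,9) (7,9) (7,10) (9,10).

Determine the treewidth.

2

A width-2 tree decomposition is:
Bags: B1 = {4, 5, 9}  B2 = {5, 9, 10}  B3 = {1, 4, 5}  B4 = {7, 9, 10}  B5 = {6, 7, 9}  B6 = {4, 5, 8}  B7 = {3, 4, 8}  B8 = {2, 3, 8}
Tree: B1–B2, B1–B3, B2–B4, B4–B5, B3–B6, B6–B7, B7–B8
Every bag has size at most 3, so the width is 3 − 1 = 2 and tw(G) ≤ 2. On the other hand G contains the 3-clique {2, 3, 8}. A clique must lie in a single bag of any decomposition, so no decomposition can have width below 2. Hence tw(G) = 2 exactly.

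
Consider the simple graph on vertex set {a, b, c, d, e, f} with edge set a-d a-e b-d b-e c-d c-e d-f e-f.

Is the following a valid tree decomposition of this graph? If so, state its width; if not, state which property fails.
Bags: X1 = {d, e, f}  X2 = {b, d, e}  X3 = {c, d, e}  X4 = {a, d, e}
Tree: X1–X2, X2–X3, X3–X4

Every vertex of G appears in some bag (union = {a, b, c, d, e, f}); every edge is covered by a bag; and for each vertex v the set of bags containing v is connected in the bag tree. The decomposition is therefore valid. The largest bag has 3 vertices, so the width is 2.

Yes; width 2.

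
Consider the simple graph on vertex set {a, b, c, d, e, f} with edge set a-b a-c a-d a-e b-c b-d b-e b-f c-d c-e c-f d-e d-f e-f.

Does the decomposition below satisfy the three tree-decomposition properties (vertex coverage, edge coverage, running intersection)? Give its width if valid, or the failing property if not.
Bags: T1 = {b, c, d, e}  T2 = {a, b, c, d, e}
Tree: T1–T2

No — vertex f appears in no bag.

A tree decomposition must satisfy three properties: every vertex lies in some bag; for every edge, both endpoints lie together in some bag; and for every vertex, the bags containing it form a connected subtree. Here vertex f appears in no bag, so the decomposition is invalid.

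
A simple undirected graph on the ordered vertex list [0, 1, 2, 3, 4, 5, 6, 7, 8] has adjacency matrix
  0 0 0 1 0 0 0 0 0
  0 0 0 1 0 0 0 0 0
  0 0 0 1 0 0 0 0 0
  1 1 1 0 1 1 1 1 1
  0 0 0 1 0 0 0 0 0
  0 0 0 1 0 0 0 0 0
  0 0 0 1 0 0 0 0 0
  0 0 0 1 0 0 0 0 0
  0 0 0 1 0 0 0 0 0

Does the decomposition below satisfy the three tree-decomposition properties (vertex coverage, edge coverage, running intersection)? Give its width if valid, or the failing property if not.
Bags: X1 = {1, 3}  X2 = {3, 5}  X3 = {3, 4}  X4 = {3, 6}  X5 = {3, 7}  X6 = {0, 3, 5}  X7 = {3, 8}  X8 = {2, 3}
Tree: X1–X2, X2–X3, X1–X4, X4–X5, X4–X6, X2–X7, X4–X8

No — bags containing vertex 5 are not connected in the tree.

A tree decomposition must satisfy three properties: every vertex lies in some bag; for every edge, both endpoints lie together in some bag; and for every vertex, the bags containing it form a connected subtree. Here bags containing vertex 5 are not connected in the tree, so the decomposition is invalid.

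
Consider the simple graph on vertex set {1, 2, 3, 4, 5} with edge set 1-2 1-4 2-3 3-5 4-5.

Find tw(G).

2

A width-2 tree decomposition is:
Bags: B1 = {1, 4, 5}  B2 = {1, 3, 5}  B3 = {1, 2, 3}
Tree: B1–B2, B2–B3
The largest bag has 3 vertices, giving width 2; this decomposition certifies tw(G) ≤ 2. The edges 1–4–5–3–2–1 form a cycle, so G is not a tree and its treewidth is at least 2. The upper and lower bounds meet at 2, so that is the treewidth.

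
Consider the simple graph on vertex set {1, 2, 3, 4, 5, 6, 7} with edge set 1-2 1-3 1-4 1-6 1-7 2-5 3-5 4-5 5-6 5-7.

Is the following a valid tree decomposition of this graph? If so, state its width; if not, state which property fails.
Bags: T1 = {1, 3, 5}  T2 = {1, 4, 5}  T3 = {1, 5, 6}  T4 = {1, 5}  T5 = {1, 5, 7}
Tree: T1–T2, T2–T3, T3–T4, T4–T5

No — vertex 2 appears in no bag.

A tree decomposition must satisfy three properties: every vertex lies in some bag; for every edge, both endpoints lie together in some bag; and for every vertex, the bags containing it form a connected subtree. Here vertex 2 appears in no bag, so the decomposition is invalid.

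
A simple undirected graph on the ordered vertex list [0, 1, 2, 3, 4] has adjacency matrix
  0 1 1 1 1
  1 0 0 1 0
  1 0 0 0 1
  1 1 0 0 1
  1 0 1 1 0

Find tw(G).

2

A width-2 tree decomposition is:
Bags: B1 = {0, 1, 3}  B2 = {0, 3, 4}  B3 = {0, 2, 4}
Tree: B1–B2, B2–B3
The largest bag has 3 vertices, giving width 2; this decomposition certifies tw(G) ≤ 2. On the other hand G contains the 3-clique {0, 2, 4}. A clique must lie in a single bag of any decomposition, so no decomposition can have width below 2. Therefore the treewidth is 2.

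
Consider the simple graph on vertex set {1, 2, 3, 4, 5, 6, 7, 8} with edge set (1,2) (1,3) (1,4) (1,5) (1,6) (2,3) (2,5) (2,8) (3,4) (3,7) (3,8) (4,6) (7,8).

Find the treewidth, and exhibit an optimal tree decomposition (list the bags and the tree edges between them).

The largest bag has 3 vertices, giving width 2; this decomposition certifies tw(G) ≤ 2. On the other hand G contains the 3-clique {2, 3, 8}. A clique must lie in a single bag of any decomposition, so no decomposition can have width below 2. The upper and lower bounds meet at 2, so that is the treewidth.

Treewidth 2.
Bags: B1 = {1, 2, 3}  B2 = {2, 3, 8}  B3 = {1, 2, 5}  B4 = {3, 7, 8}  B5 = {1, 3, 4}  B6 = {1, 4, 6}
Tree: B1–B2, B1–B3, B2–B4, B1–B5, B5–B6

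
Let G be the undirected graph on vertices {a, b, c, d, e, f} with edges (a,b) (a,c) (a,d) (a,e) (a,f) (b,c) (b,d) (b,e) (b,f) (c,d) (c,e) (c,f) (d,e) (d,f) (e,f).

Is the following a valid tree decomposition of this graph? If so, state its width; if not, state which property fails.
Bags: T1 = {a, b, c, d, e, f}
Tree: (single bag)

Checking the three conditions: (i) the bags cover all of {a, b, c, d, e, f}; (ii) for each edge, some bag contains both endpoints; (iii) the bags containing any fixed vertex form a subtree. All hold, so the decomposition is valid with width 6 − 1 = 5.

Yes; width 5.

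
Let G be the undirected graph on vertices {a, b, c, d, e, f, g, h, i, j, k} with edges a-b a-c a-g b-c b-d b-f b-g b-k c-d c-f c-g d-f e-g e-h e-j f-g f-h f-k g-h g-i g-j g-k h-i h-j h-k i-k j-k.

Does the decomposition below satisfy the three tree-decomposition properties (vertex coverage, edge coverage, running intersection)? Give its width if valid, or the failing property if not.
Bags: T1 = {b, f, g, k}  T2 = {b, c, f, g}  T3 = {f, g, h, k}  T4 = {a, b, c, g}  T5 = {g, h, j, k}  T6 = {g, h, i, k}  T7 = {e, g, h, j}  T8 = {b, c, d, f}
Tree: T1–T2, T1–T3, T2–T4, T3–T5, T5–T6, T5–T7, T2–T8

Yes; width 3.

Vertex coverage: the bags together contain {a, b, c, d, e, f, g, h, i, j, k}, the full vertex set. Edge coverage: each edge of G has both endpoints in at least one bag. Running intersection: for every vertex, the bags containing it form a connected subtree. All three properties hold, so this is a valid tree decomposition of width max|bag| − 1 = 3, and hence tw(G) ≤ 3.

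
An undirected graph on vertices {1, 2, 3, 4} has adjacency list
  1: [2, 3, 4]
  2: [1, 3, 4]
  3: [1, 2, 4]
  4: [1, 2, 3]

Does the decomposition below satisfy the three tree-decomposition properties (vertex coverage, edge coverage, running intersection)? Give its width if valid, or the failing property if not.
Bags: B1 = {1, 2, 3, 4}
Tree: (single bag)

Yes; width 3.

Checking the three conditions: (i) the bags cover all of {1, 2, 3, 4}; (ii) for each edge, some bag contains both endpoints; (iii) the bags containing any fixed vertex form a subtree. All hold, so the decomposition is valid with width 4 − 1 = 3.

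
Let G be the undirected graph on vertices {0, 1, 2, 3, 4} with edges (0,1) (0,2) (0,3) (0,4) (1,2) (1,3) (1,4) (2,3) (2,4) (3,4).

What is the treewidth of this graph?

A width-4 tree decomposition is:
Bags: B1 = {0, 1, 2, 3, 4}
Tree: (single bag)
A single bag containing all 5 vertices is trivially a valid decomposition of width 4. Conversely, {0, 1, 2, 3, 4} is a clique of size 5, and the vertices of any clique must share a bag in every tree decomposition; so some bag has ≥ 5 vertices and tw(G) ≥ 4. Hence tw(G) = 4 exactly.

4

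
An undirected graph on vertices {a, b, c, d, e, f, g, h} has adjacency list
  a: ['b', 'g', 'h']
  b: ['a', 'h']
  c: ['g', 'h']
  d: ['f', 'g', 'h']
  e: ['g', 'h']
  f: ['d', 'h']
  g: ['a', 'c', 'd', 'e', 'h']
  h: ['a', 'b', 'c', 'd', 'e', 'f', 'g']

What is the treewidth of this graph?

2

A width-2 tree decomposition is:
Bags: B1 = {c, g, h}  B2 = {d, g, h}  B3 = {d, f, h}  B4 = {a, g, h}  B5 = {a, b, h}  B6 = {e, g, h}
Tree: B1–B2, B2–B3, B1–B4, B4–B5, B4–B6
Each bag holds 3 vertices, so the decomposition has width 2, which upper-bounds the treewidth. Conversely, {d, g, h} is a clique of size 3, and the vertices of any clique must share a bag in every tree decomposition; so some bag has ≥ 3 vertices and tw(G) ≥ 2. The upper and lower bounds meet at 2, so that is the treewidth.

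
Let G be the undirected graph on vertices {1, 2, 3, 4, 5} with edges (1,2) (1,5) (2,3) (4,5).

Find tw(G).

1

A width-1 tree decomposition is:
Bags: B1 = {2, 3}  B2 = {1, 2}  B3 = {1, 5}  B4 = {4, 5}
Tree: B1–B2, B2–B3, B3–B4
Every bag has size at most 2, so the width is 2 − 1 = 1 and tw(G) ≤ 1. G has an edge, so its treewidth is at least 1. Combining the bounds, tw(G) = 1.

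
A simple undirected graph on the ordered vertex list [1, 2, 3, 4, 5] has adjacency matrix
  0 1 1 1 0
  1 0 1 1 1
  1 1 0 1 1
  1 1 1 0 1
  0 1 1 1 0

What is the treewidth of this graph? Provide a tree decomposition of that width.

Treewidth 3.
Bags: B1 = {1, 2, 3, 4}  B2 = {2, 3, 4, 5}
Tree: B1–B2

Each bag holds 4 vertices, so the decomposition has width 3, which upper-bounds the treewidth. Conversely, {1, 2, 3, 4} is a clique of size 4, and the vertices of any clique must share a bag in every tree decomposition; so some bag has ≥ 4 vertices and tw(G) ≥ 3. Therefore the treewidth is 3.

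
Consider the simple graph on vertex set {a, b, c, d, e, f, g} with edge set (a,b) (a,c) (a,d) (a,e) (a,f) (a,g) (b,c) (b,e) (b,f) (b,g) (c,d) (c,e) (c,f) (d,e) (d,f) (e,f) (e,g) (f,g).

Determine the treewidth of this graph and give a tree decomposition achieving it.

Treewidth 4.
Bags: B1 = {a, b, c, e, f}  B2 = {a, b, e, f, g}  B3 = {a, c, d, e, f}
Tree: B1–B2, B1–B3

Every bag has size at most 5, so the width is 5 − 1 = 4 and tw(G) ≤ 4. On the other hand G contains the 5-clique {a, b, e, f, g}. A clique must lie in a single bag of any decomposition, so no decomposition can have width below 4. Therefore the treewidth is 4.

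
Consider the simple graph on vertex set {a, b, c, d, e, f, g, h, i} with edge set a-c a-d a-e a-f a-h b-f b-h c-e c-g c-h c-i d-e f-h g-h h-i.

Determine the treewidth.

A width-2 tree decomposition is:
Bags: B1 = {c, g, h}  B2 = {a, c, h}  B3 = {a, c, e}  B4 = {a, f, h}  B5 = {b, f, h}  B6 = {a, d, e}  B7 = {c, h, i}
Tree: B1–B2, B2–B3, B2–B4, B4–B5, B3–B6, B1–B7
Each bag holds 3 vertices, so the decomposition has width 2, which upper-bounds the treewidth. On the other hand G contains the 3-clique {a, d, e}. A clique must lie in a single bag of any decomposition, so no decomposition can have width below 2. Therefore the treewidth is 2.

2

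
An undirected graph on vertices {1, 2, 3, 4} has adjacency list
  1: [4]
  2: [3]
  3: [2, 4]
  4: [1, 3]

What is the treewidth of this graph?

1

A width-1 tree decomposition is:
Bags: B1 = {3, 4}  B2 = {2, 3}  B3 = {1, 4}
Tree: B1–B2, B1–B3
Every bag has size at most 2, so the width is 2 − 1 = 1 and tw(G) ≤ 1. G has an edge, so its treewidth is at least 1. Therefore the treewidth is 1.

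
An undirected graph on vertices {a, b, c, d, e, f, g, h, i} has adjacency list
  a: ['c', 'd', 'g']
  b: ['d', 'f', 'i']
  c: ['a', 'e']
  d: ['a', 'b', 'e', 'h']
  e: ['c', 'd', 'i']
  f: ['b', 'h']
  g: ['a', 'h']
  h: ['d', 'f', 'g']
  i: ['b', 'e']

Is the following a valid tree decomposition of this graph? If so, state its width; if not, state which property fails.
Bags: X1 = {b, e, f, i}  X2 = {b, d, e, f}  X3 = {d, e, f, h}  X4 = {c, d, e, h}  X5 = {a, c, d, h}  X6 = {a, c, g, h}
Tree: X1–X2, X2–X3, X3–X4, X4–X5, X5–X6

Yes; width 3.

Checking the three conditions: (i) the bags cover all of {a, b, c, d, e, f, g, h, i}; (ii) for each edge, some bag contains both endpoints; (iii) the bags containing any fixed vertex form a subtree. All hold, so the decomposition is valid with width 4 − 1 = 3.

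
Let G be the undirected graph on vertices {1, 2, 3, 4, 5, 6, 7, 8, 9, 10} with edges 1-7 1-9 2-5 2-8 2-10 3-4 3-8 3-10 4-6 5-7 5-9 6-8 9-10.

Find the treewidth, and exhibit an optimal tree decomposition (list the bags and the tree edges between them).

Every bag has size at most 3, so the width is 3 − 1 = 2 and tw(G) ≤ 2. Since 1–7–5–9–1 is a cycle in G, G is not acyclic. Forests are exactly the graphs of treewidth ≤ 1, so tw(G) ≥ 2. Combining the bounds, tw(G) = 2.

Treewidth 2.
One such decomposition:
Bags: B1 = {1, 7, 9}  B2 = {5, 7, 9}  B3 = {5, 9, 10}  B4 = {2, 5, 10}  B5 = {2, 3, 10}  B6 = {2, 3, 8}  B7 = {3, 4, 8}  B8 = {4, 6, 8}
Tree: B1–B2, B2–B3, B3–B4, B4–B5, B5–B6, B6–B7, B7–B8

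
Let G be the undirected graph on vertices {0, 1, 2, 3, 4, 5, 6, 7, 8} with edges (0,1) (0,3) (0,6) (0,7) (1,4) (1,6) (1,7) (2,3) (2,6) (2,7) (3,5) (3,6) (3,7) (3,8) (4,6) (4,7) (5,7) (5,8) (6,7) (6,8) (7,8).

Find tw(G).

A width-3 tree decomposition is:
Bags: B1 = {3, 6, 7, 8}  B2 = {3, 5, 7, 8}  B3 = {2, 3, 6, 7}  B4 = {0, 3, 6, 7}  B5 = {0, 1, 6, 7}  B6 = {1, 4, 6, 7}
Tree: B1–B2, B1–B3, B1–B4, B4–B5, B5–B6
The largest bag has 4 vertices, giving width 3; this decomposition certifies tw(G) ≤ 3. For the lower bound, the 4 vertices {3, 5, 7, 8} are pairwise adjacent, and any tree decomposition puts a clique entirely inside one bag — forcing width ≥ 3. The upper and lower bounds meet at 3, so that is the treewidth.

3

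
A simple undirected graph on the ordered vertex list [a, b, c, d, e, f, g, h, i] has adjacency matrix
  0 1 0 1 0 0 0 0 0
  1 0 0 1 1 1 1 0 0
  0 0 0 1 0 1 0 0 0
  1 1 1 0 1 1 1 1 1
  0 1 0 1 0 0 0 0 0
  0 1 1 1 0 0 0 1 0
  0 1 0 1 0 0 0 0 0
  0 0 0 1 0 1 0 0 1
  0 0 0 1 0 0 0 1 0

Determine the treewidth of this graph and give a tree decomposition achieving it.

Treewidth 2.
One optimal decomposition is:
Bags: B1 = {b, d, f}  B2 = {b, d, g}  B3 = {d, f, h}  B4 = {c, d, f}  B5 = {d, h, i}  B6 = {a, b, d}  B7 = {b, d, e}
Tree: B1–B2, B1–B3, B3–B4, B3–B5, B2–B6, B6–B7

Each bag holds 3 vertices, so the decomposition has width 2, which upper-bounds the treewidth. On the other hand G contains the 3-clique {d, f, h}. A clique must lie in a single bag of any decomposition, so no decomposition can have width below 2. The upper and lower bounds meet at 2, so that is the treewidth.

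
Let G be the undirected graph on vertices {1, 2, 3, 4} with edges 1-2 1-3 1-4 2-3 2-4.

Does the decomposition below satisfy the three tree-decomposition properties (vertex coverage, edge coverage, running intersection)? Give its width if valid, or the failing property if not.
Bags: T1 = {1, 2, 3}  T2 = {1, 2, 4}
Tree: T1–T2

Every vertex of G appears in some bag (union = {1, 2, 3, 4}); every edge is covered by a bag; and for each vertex v the set of bags containing v is connected in the bag tree. The decomposition is therefore valid. The largest bag has 3 vertices, so the width is 2.

Yes; width 2.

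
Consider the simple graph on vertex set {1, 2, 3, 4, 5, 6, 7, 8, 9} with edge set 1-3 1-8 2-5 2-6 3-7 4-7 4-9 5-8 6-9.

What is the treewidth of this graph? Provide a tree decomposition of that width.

Treewidth 2.
Bags: B1 = {4, 6, 9}  B2 = {4, 6, 7}  B3 = {3, 6, 7}  B4 = {1, 3, 6}  B5 = {1, 6, 8}  B6 = {5, 6, 8}  B7 = {2, 5, 6}
Tree: B1–B2, B2–B3, B3–B4, B4–B5, B5–B6, B6–B7

Each bag holds 3 vertices, so the decomposition has width 2, which upper-bounds the treewidth. For the lower bound, G contains the cycle 6–9–4–7–3–1–8–5–2–6, so G is not a forest; only forests have treewidth ≤ 1, hence tw(G) ≥ 2. Hence tw(G) = 2 exactly.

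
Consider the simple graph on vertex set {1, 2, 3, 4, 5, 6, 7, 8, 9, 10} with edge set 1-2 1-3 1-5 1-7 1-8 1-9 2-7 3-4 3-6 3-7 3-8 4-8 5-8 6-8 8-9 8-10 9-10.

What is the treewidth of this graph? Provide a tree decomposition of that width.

Every bag has size at most 3, so the width is 3 − 1 = 2 and tw(G) ≤ 2. On the other hand G contains the 3-clique {1, 8, 9}. A clique must lie in a single bag of any decomposition, so no decomposition can have width below 2. Hence tw(G) = 2 exactly.

Treewidth 2.
Bags: B1 = {1, 3, 7}  B2 = {1, 2, 7}  B3 = {1, 3, 8}  B4 = {3, 6, 8}  B5 = {1, 8, 9}  B6 = {3, 4, 8}  B7 = {1, 5, 8}  B8 = {8, 9, 10}
Tree: B1–B2, B1–B3, B3–B4, B3–B5, B4–B6, B3–B7, B5–B8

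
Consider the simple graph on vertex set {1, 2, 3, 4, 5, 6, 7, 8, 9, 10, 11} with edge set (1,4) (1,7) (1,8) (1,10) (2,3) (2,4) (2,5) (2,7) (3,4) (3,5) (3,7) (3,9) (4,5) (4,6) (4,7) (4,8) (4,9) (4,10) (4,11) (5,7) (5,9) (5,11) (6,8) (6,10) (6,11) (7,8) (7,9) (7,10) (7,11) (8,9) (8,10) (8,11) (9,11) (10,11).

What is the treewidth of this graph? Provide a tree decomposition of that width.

Each bag holds 5 vertices, so the decomposition has width 4, which upper-bounds the treewidth. On the other hand G contains the 5-clique {4, 6, 8, 10, 11}. A clique must lie in a single bag of any decomposition, so no decomposition can have width below 4. Therefore the treewidth is 4.

Treewidth 4.
One such decomposition:
Bags: B1 = {1, 4, 7, 8, 10}  B2 = {4, 7, 8, 10, 11}  B3 = {4, 7, 8, 9, 11}  B4 = {4, 5, 7, 9, 11}  B5 = {3, 4, 5, 7, 9}  B6 = {2, 3, 4, 5, 7}  B7 = {4, 6, 8, 10, 11}
Tree: B1–B2, B2–B3, B3–B4, B4–B5, B5–B6, B2–B7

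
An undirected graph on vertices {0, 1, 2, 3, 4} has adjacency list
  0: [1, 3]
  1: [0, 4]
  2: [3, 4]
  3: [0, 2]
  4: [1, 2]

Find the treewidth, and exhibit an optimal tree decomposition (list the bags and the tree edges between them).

Each bag holds 3 vertices, so the decomposition has width 2, which upper-bounds the treewidth. Since 4–2–3–0–1–4 is a cycle in G, G is not acyclic. Forests are exactly the graphs of treewidth ≤ 1, so tw(G) ≥ 2. The upper and lower bounds meet at 2, so that is the treewidth.

Treewidth 2.
Bags: B1 = {2, 3, 4}  B2 = {0, 3, 4}  B3 = {0, 1, 4}
Tree: B1–B2, B2–B3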